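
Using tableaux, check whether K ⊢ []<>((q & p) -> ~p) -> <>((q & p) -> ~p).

No, not valid

Tableau for the negation ~([]<>((q & p) -> ~p) -> <>((q & p) -> ~p)):
1. ~([]<>((q & p) -> ~p) -> <>((q & p) -> ~p)), w0
2. []<>((q & p) -> ~p), w0
3. ~<>((q & p) -> ~p), w0
The negation has an open branch (countermodel exists).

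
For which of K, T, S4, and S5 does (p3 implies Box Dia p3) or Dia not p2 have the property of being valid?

S4-tableau for the negation not ((p3 implies Box Dia p3) or Dia not p2):
1. not ((p3 implies Box Dia p3) or Dia not p2), 0
2. not (p3 implies Box Dia p3), 0
3. not Dia not p2, 0
4. p3, 0
5. not Box Dia p3, 0
6. p2, 0
7. not Dia p3, 1
8. p2, 1
9. not p3, 1
Accessibility: 0R0, 0R1, 1R1
Complete open branch: countermodel on an S4-frame, so not valid in S4, nor in K, T (the same frame is also a K-frame and a T-frame).
S5-tableau for the negation not ((p3 implies Box Dia p3) or Dia not p2):
1. not ((p3 implies Box Dia p3) or Dia not p2), 0
2. not (p3 implies Box Dia p3), 0
3. not Dia not p2, 0
4. p3, 0
5. not Box Dia p3, 0
6. p2, 0
7. not Dia p3, 1
8. p2, 1
9. not p3, 0
Accessibility: 0R0, 0R1, 1R0, 1R1
Branch closes: p3 and not p3 both at 0.
Every branch closes (one shown): valid in S5.

S5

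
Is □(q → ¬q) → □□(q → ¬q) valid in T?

Tableau for the negation ¬(□(q → ¬q) → □□(q → ¬q)):
1. ¬(□(q → ¬q) → □□(q → ¬q)), 0
2. □(q → ¬q), 0   [¬→-rule on 1]
3. ¬□□(q → ¬q), 0   [¬→-rule on 1]
4. q → ¬q, 0   [□-rule on 2 via 0R0]
5. ¬q, 0   [→-rule on 4 (branches; this branch)]
6. ¬□(q → ¬q), 1   [¬□-rule on 3: fresh world 1, 0R1]
7. q → ¬q, 1   [□-rule on 2 via 0R1]
8. ¬q, 1   [→-rule on 7 (branches; this branch)]
9. ¬(q → ¬q), 2   [¬□-rule on 6: fresh world 2, 1R2]
10. q, 2   [¬→-rule on 9]
Accessibility: 0R0, 0R1, 1R1, 1R2, 2R2
The negation has an open branch (countermodel exists).

Invalid (countermodel exists)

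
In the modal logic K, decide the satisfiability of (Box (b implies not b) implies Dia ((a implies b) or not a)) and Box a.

Satisfiable (open branch found)

1. (Box (b implies not b) implies Dia ((a implies b) or not a)) and Box a, w0
2. Box (b implies not b) implies Dia ((a implies b) or not a), w0
3. Box a, w0
4. Dia ((a implies b) or not a), w0
5. (a implies b) or not a, w1
6. a, w1
7. a implies b, w1
8. b, w1
Accessibility: w0Rw1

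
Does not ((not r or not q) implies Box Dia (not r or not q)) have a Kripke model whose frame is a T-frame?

Yes, satisfiable

1. not ((not r or not q) implies Box Dia (not r or not q)), u
2. not r or not q, u
3. not Box Dia (not r or not q), u
4. not q, u
5. not Dia (not r or not q), v
6. not (not r or not q), v
7. r, v
8. q, v
Accessibility: uRu, uRv, vRv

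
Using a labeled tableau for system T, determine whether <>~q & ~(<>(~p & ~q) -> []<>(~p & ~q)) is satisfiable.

Satisfiable

1. <>~q & ~(<>(~p & ~q) -> []<>(~p & ~q)), 0
2. <>~q, 0
3. ~(<>(~p & ~q) -> []<>(~p & ~q)), 0
4. <>(~p & ~q), 0
5. ~[]<>(~p & ~q), 0
6. ~q, 1
7. ~p & ~q, 2
8. ~p, 2
9. ~q, 2
10. ~<>(~p & ~q), 3
11. ~(~p & ~q), 3
12. q, 3
Accessibility: 0R0, 0R1, 0R2, 0R3, 1R1, 2R2, 3R3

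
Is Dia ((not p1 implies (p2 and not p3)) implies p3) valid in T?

Not valid

Tableau for the negation not Dia ((not p1 implies (p2 and not p3)) implies p3):
1. not Dia ((not p1 implies (p2 and not p3)) implies p3), w0
2. not ((not p1 implies (p2 and not p3)) implies p3), w0
3. not p1 implies (p2 and not p3), w0
4. not p3, w0
5. p2 and not p3, w0
6. p2, w0
Accessibility: w0Rw0
The negation has an open branch (countermodel exists).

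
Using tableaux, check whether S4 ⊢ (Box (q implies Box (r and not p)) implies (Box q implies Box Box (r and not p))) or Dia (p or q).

Tableau for the negation not ((Box (q implies Box (r and not p)) implies (Box q implies Box Box (r and not p))) or Dia (p or q)):
1. not ((Box (q implies Box (r and not p)) implies (Box q implies Box Box (r and not p))) or Dia (p or q)), w0
2. not (Box (q implies Box (r and not p)) implies (Box q implies Box Box (r and not p))), w0   [neg-or-rule on 1]
3. not Dia (p or q), w0   [neg-or-rule on 1]
4. Box (q implies Box (r and not p)), w0   [neg-implies-rule on 2]
5. not (Box q implies Box Box (r and not p)), w0   [neg-implies-rule on 2]
6. Box q, w0   [neg-implies-rule on 5]
7. not Box Box (r and not p), w0   [neg-implies-rule on 5]
8. not (p or q), w0   [neg-Dia-rule on 3 via w0Rw0]
9. not p, w0   [neg-or-rule on 8]
10. not q, w0   [neg-or-rule on 8]
11. q implies Box (r and not p), w0   [Box-rule on 4 via w0Rw0]
12. q, w0   [Box-rule on 6 via w0Rw0]
Accessibility: w0Rw0
Branch closes: q and not q both at w0.
Every branch of the negation's tableau closes; the branch above is one of them.

Valid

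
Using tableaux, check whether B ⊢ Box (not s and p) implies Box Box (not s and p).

Not valid

Tableau for the negation not (Box (not s and p) implies Box Box (not s and p)):
1. not (Box (not s and p) implies Box Box (not s and p)), u
2. Box (not s and p), u   [neg-implies-rule on 1]
3. not Box Box (not s and p), u   [neg-implies-rule on 1]
4. not s and p, u   [Box-rule on 2 via uRu]
5. not s, u   [and-rule on 4]
6. p, u   [and-rule on 4]
7. not Box (not s and p), v   [neg-Box-rule on 3: fresh world v, uRv]
8. not s and p, v   [Box-rule on 2 via uRv]
9. not s, v   [and-rule on 8]
10. p, v   [and-rule on 8]
11. not (not s and p), w   [neg-Box-rule on 7: fresh world w, vRw]
12. not p, w   [neg-and-rule on 11 (branches; this branch)]
Accessibility: uRu, uRv, vRu, vRv, vRw, wRv, wRw
The negation has an open branch (countermodel exists).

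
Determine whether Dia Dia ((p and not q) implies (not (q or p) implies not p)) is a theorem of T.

Valid in T

Tableau for the negation not Dia Dia ((p and not q) implies (not (q or p) implies not p)):
1. not Dia Dia ((p and not q) implies (not (q or p) implies not p)), 0
2. not Dia ((p and not q) implies (not (q or p) implies not p)), 0   [neg-Dia-rule on 1 via 0R0]
3. not ((p and not q) implies (not (q or p) implies not p)), 0   [neg-Dia-rule on 2 via 0R0]
4. p and not q, 0   [neg-implies-rule on 3]
5. not (not (q or p) implies not p), 0   [neg-implies-rule on 3]
6. p, 0   [and-rule on 4]
7. not q, 0   [and-rule on 4]
8. not (q or p), 0   [neg-implies-rule on 5]
9. not p, 0   [neg-or-rule on 8]
Accessibility: 0R0
Branch closes: p and not p both at 0.
Every branch of the negation's tableau closes; the branch above is one of them.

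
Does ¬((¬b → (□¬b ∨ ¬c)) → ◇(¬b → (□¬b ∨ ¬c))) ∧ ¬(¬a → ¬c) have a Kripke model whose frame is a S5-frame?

1. ¬((¬b → (□¬b ∨ ¬c)) → ◇(¬b → (□¬b ∨ ¬c))) ∧ ¬(¬a → ¬c), u
2. ¬((¬b → (□¬b ∨ ¬c)) → ◇(¬b → (□¬b ∨ ¬c))), u   [∧-rule on 1]
3. ¬(¬a → ¬c), u   [∧-rule on 1]
4. ¬b → (□¬b ∨ ¬c), u   [¬→-rule on 2]
5. ¬◇(¬b → (□¬b ∨ ¬c)), u   [¬→-rule on 2]
6. ¬a, u   [¬→-rule on 3]
7. c, u   [¬→-rule on 3]
8. ¬(¬b → (□¬b ∨ ¬c)), u   [¬◇-rule on 5 via uRu]
9. ¬b, u   [¬→-rule on 8]
10. ¬(□¬b ∨ ¬c), u   [¬→-rule on 8]
11. ¬□¬b, u   [¬∨-rule on 10]
12. □¬b ∨ ¬c, u   [→-rule on 4 (branches; this branch)]
13. □¬b, u   [∨-rule on 12 (branches; this branch)]
14. b, v   [¬□-rule on 11: fresh world v, uRv]
15. ¬(¬b → (□¬b ∨ ¬c)), v   [¬◇-rule on 5 via uRv]
16. ¬b, v   [¬→-rule on 15]
17. ¬(□¬b ∨ ¬c), v   [¬→-rule on 15]
Accessibility: uRu, uRv, vRu, vRv
Branch closes: b and ¬b both at v.
All branches of the tableau close; one closing branch shown above.

Unsatisfiable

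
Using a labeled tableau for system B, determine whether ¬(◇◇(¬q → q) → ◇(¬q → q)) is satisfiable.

1. ¬(◇◇(¬q → q) → ◇(¬q → q)), 0
2. ◇◇(¬q → q), 0   [¬→-rule on 1]
3. ¬◇(¬q → q), 0   [¬→-rule on 1]
4. ¬(¬q → q), 0   [¬◇-rule on 3 via 0R0]
5. ¬q, 0   [¬→-rule on 4]
6. ◇(¬q → q), 1   [◇-rule on 2: fresh world 1, 0R1]
7. ¬(¬q → q), 1   [¬◇-rule on 3 via 0R1]
8. ¬q, 1   [¬→-rule on 7]
9. ¬q → q, 2   [◇-rule on 6: fresh world 2, 1R2]
10. q, 2   [→-rule on 9 (branches; this branch)]
Accessibility: 0R0, 0R1, 1R0, 1R1, 1R2, 2R1, 2R2

Satisfiable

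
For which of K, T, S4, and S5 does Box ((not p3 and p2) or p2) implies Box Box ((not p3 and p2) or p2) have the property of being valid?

T-tableau for the negation not (Box ((not p3 and p2) or p2) implies Box Box ((not p3 and p2) or p2)):
1. not (Box ((not p3 and p2) or p2) implies Box Box ((not p3 and p2) or p2)), w0
2. Box ((not p3 and p2) or p2), w0   [neg-implies-rule on 1]
3. not Box Box ((not p3 and p2) or p2), w0   [neg-implies-rule on 1]
4. (not p3 and p2) or p2, w0   [Box-rule on 2 via w0Rw0]
5. p2, w0   [or-rule on 4 (branches; this branch)]
6. not Box ((not p3 and p2) or p2), w1   [neg-Box-rule on 3: fresh world w1, w0Rw1]
7. (not p3 and p2) or p2, w1   [Box-rule on 2 via w0Rw1]
8. p2, w1   [or-rule on 7 (branches; this branch)]
9. not ((not p3 and p2) or p2), w2   [neg-Box-rule on 6: fresh world w2, w1Rw2]
10. not (not p3 and p2), w2   [neg-or-rule on 9]
11. not p2, w2   [neg-or-rule on 9]
Accessibility: w0Rw0, w0Rw1, w1Rw1, w1Rw2, w2Rw2
Complete open branch: countermodel on a T-frame, so not valid in T, nor in K (the same frame is also a K-frame).
S4-tableau for the negation not (Box ((not p3 and p2) or p2) implies Box Box ((not p3 and p2) or p2)):
1. not (Box ((not p3 and p2) or p2) implies Box Box ((not p3 and p2) or p2)), w0
2. Box ((not p3 and p2) or p2), w0   [neg-implies-rule on 1]
3. not Box Box ((not p3 and p2) or p2), w0   [neg-implies-rule on 1]
4. (not p3 and p2) or p2, w0   [Box-rule on 2 via w0Rw0]
5. not p3 and p2, w0   [or-rule on 4 (branches; this branch)]
6. not p3, w0   [and-rule on 5]
7. p2, w0   [and-rule on 5]
8. not Box ((not p3 and p2) or p2), w1   [neg-Box-rule on 3: fresh world w1, w0Rw1]
9. (not p3 and p2) or p2, w1   [Box-rule on 2 via w0Rw1]
10. not p3 and p2, w1   [or-rule on 9 (branches; this branch)]
11. not p3, w1   [and-rule on 10]
12. p2, w1   [and-rule on 10]
13. not ((not p3 and p2) or p2), w2   [neg-Box-rule on 8: fresh world w2, w1Rw2]
14. not (not p3 and p2), w2   [neg-or-rule on 13]
15. not p2, w2   [neg-or-rule on 13]
16. (not p3 and p2) or p2, w2   [Box-rule on 2 via w0Rw2]
17. not p3 and p2, w2   [or-rule on 16 (branches; this branch)]
18. not p3, w2   [and-rule on 17]
19. p2, w2   [and-rule on 17]
Accessibility: w0Rw0, w0Rw1, w0Rw2, w1Rw1, w1Rw2, w2Rw2
Branch closes: p2 and not p2 both at w2.
Every branch closes (one shown): valid in S4, hence also in S5 (every theorem of S4 is a theorem of S5).

S4, S5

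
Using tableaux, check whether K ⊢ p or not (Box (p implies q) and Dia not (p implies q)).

Yes, valid

Tableau for the negation not (p or not (Box (p implies q) and Dia not (p implies q))):
1. not (p or not (Box (p implies q) and Dia not (p implies q))), w0
2. not p, w0
3. Box (p implies q) and Dia not (p implies q), w0
4. Box (p implies q), w0
5. Dia not (p implies q), w0
6. not (p implies q), w1
7. p, w1
8. not q, w1
9. p implies q, w1
10. q, w1
Accessibility: w0Rw1
Branch closes: q and not q both at w1.
Every branch of the negation's tableau closes; the branch above is one of them.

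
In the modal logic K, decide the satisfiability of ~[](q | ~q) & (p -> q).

1. ~[](q | ~q) & (p -> q), u
2. ~[](q | ~q), u
3. p -> q, u
4. q, u
5. ~(q | ~q), v
6. ~q, v
7. q, v
Accessibility: uRv
Branch closes: q and ~q both at v.
Every branch closes; the branch above is one of them.

Unsatisfiable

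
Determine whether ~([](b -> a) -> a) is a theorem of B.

Invalid (countermodel exists)

Tableau for the negation [](b -> a) -> a:
1. [](b -> a) -> a, 0
2. a, 0   [->-rule on 1 (branches; this branch)]
Accessibility: 0R0
The negation has an open branch (countermodel exists).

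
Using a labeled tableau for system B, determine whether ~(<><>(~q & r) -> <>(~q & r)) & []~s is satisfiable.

1. ~(<><>(~q & r) -> <>(~q & r)) & []~s, 0
2. ~(<><>(~q & r) -> <>(~q & r)), 0
3. []~s, 0
4. <><>(~q & r), 0
5. ~<>(~q & r), 0
6. ~s, 0
7. ~(~q & r), 0
8. ~r, 0
9. <>(~q & r), 1
10. ~s, 1
11. ~(~q & r), 1
12. ~r, 1
13. ~q & r, 2
14. ~q, 2
15. r, 2
Accessibility: 0R0, 0R1, 1R0, 1R1, 1R2, 2R1, 2R2

Satisfiable (open branch found)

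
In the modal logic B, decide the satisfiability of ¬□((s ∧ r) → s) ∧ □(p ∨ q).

No, unsatisfiable

1. ¬□((s ∧ r) → s) ∧ □(p ∨ q), w0
2. ¬□((s ∧ r) → s), w0
3. □(p ∨ q), w0
4. p ∨ q, w0
5. q, w0
6. ¬((s ∧ r) → s), w1
7. s ∧ r, w1
8. ¬s, w1
9. s, w1
10. r, w1
Accessibility: w0Rw0, w0Rw1, w1Rw0, w1Rw1
Branch closes: s and ¬s both at w1.
All branches of the tableau close; one closing branch shown above.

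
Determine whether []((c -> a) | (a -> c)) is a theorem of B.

Valid

Tableau for the negation ~[]((c -> a) | (a -> c)):
1. ~[]((c -> a) | (a -> c)), u
2. ~((c -> a) | (a -> c)), v   [~[]-rule on 1: fresh world v, uRv]
3. ~(c -> a), v   [~|-rule on 2]
4. ~(a -> c), v   [~|-rule on 2]
5. c, v   [~->-rule on 3]
6. ~a, v   [~->-rule on 3]
7. a, v   [~->-rule on 4]
8. ~c, v   [~->-rule on 4]
Accessibility: uRu, uRv, vRu, vRv
Branch closes: a and ~a both at v.
All branches of the negation close; one closing branch shown above.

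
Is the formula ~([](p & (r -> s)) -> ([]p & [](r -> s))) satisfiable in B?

Unsatisfiable (every branch closes)

1. ~([](p & (r -> s)) -> ([]p & [](r -> s))), w0
2. [](p & (r -> s)), w0
3. ~([]p & [](r -> s)), w0
4. p & (r -> s), w0
5. p, w0
6. r -> s, w0
7. ~[](r -> s), w0
8. s, w0
9. ~(r -> s), w1
10. r, w1
11. ~s, w1
12. p & (r -> s), w1
13. p, w1
14. r -> s, w1
15. s, w1
Accessibility: w0Rw0, w0Rw1, w1Rw0, w1Rw1
Branch closes: s and ~s both at w1.
Every branch closes; the branch above is one of them.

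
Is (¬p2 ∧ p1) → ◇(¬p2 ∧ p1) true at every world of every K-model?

Invalid (countermodel exists)

Tableau for the negation ¬((¬p2 ∧ p1) → ◇(¬p2 ∧ p1)):
1. ¬((¬p2 ∧ p1) → ◇(¬p2 ∧ p1)), w0
2. ¬p2 ∧ p1, w0
3. ¬◇(¬p2 ∧ p1), w0
4. ¬p2, w0
5. p1, w0
The negation has an open branch (countermodel exists).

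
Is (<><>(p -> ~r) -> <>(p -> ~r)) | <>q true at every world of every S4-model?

Yes, valid

Tableau for the negation ~((<><>(p -> ~r) -> <>(p -> ~r)) | <>q):
1. ~((<><>(p -> ~r) -> <>(p -> ~r)) | <>q), w0
2. ~(<><>(p -> ~r) -> <>(p -> ~r)), w0   [~|-rule on 1]
3. ~<>q, w0   [~|-rule on 1]
4. <><>(p -> ~r), w0   [~->-rule on 2]
5. ~<>(p -> ~r), w0   [~->-rule on 2]
6. ~q, w0   [~<>-rule on 3 via w0Rw0]
7. ~(p -> ~r), w0   [~<>-rule on 5 via w0Rw0]
8. p, w0   [~->-rule on 7]
9. r, w0   [~->-rule on 7]
10. <>(p -> ~r), w1   [<>-rule on 4: fresh world w1, w0Rw1]
11. ~q, w1   [~<>-rule on 3 via w0Rw1]
12. ~(p -> ~r), w1   [~<>-rule on 5 via w0Rw1]
13. p, w1   [~->-rule on 12]
14. r, w1   [~->-rule on 12]
15. p -> ~r, w2   [<>-rule on 10: fresh world w2, w1Rw2]
16. ~q, w2   [~<>-rule on 3 via w0Rw2]
17. ~(p -> ~r), w2   [~<>-rule on 5 via w0Rw2]
18. p, w2   [~->-rule on 17]
19. r, w2   [~->-rule on 17]
20. ~r, w2   [->-rule on 15 (branches; this branch)]
Accessibility: w0Rw0, w0Rw1, w0Rw2, w1Rw1, w1Rw2, w2Rw2
Branch closes: r and ~r both at w2.
All branches of the negation close; one closing branch shown above.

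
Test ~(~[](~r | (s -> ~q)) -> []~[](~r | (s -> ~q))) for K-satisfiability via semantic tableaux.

Yes, satisfiable

1. ~(~[](~r | (s -> ~q)) -> []~[](~r | (s -> ~q))), w0
2. ~[](~r | (s -> ~q)), w0   [~->-rule on 1]
3. ~[]~[](~r | (s -> ~q)), w0   [~->-rule on 1]
4. ~(~r | (s -> ~q)), w1   [~[]-rule on 2: fresh world w1, w0Rw1]
5. r, w1   [~|-rule on 4]
6. ~(s -> ~q), w1   [~|-rule on 4]
7. s, w1   [~->-rule on 6]
8. q, w1   [~->-rule on 6]
9. [](~r | (s -> ~q)), w2   [~[]-rule on 3: fresh world w2, w0Rw2]
Accessibility: w0Rw1, w0Rw2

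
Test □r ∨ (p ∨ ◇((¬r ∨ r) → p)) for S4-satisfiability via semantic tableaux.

Satisfiable (open branch found)

1. □r ∨ (p ∨ ◇((¬r ∨ r) → p)), w0
2. p ∨ ◇((¬r ∨ r) → p), w0
3. ◇((¬r ∨ r) → p), w0
4. (¬r ∨ r) → p, w1
5. p, w1
Accessibility: w0Rw0, w0Rw1, w1Rw1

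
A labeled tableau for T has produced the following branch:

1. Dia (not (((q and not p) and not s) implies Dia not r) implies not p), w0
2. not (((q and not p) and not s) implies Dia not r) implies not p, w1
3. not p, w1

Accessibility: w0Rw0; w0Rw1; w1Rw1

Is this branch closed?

Not closed

No world carries both an atom and its negation.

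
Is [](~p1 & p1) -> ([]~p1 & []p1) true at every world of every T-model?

Tableau for the negation ~([](~p1 & p1) -> ([]~p1 & []p1)):
1. ~([](~p1 & p1) -> ([]~p1 & []p1)), 0
2. [](~p1 & p1), 0   [~->-rule on 1]
3. ~([]~p1 & []p1), 0   [~->-rule on 1]
4. ~p1 & p1, 0   [[]-rule on 2 via 0R0]
5. ~p1, 0   [&-rule on 4]
6. p1, 0   [&-rule on 4]
Accessibility: 0R0
Branch closes: p1 and ~p1 both at 0.
All branches of the negation close; one closing branch shown above.

Valid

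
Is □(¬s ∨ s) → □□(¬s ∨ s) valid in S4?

Valid

Tableau for the negation ¬(□(¬s ∨ s) → □□(¬s ∨ s)):
1. ¬(□(¬s ∨ s) → □□(¬s ∨ s)), u
2. □(¬s ∨ s), u   [¬→-rule on 1]
3. ¬□□(¬s ∨ s), u   [¬→-rule on 1]
4. ¬s ∨ s, u   [□-rule on 2 via uRu]
5. s, u   [∨-rule on 4 (branches; this branch)]
6. ¬□(¬s ∨ s), v   [¬□-rule on 3: fresh world v, uRv]
7. ¬s ∨ s, v   [□-rule on 2 via uRv]
8. s, v   [∨-rule on 7 (branches; this branch)]
9. ¬(¬s ∨ s), w   [¬□-rule on 6: fresh world w, vRw]
10. s, w   [¬∨-rule on 9]
11. ¬s, w   [¬∨-rule on 9]
Accessibility: uRu, uRv, uRw, vRv, vRw, wRw
Branch closes: s and ¬s both at w.
Every branch of the negation's tableau closes; the branch above is one of them.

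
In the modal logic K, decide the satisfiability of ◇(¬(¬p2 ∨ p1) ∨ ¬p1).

Satisfiable

1. ◇(¬(¬p2 ∨ p1) ∨ ¬p1), u
2. ¬(¬p2 ∨ p1) ∨ ¬p1, v
3. ¬p1, v
Accessibility: uRv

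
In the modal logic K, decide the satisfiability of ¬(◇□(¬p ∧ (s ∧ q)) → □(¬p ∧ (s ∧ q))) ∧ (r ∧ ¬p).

1. ¬(◇□(¬p ∧ (s ∧ q)) → □(¬p ∧ (s ∧ q))) ∧ (r ∧ ¬p), 0
2. ¬(◇□(¬p ∧ (s ∧ q)) → □(¬p ∧ (s ∧ q))), 0   [∧-rule on 1]
3. r ∧ ¬p, 0   [∧-rule on 1]
4. ◇□(¬p ∧ (s ∧ q)), 0   [¬→-rule on 2]
5. ¬□(¬p ∧ (s ∧ q)), 0   [¬→-rule on 2]
6. r, 0   [∧-rule on 3]
7. ¬p, 0   [∧-rule on 3]
8. □(¬p ∧ (s ∧ q)), 1   [◇-rule on 4: fresh world 1, 0R1]
9. ¬(¬p ∧ (s ∧ q)), 2   [¬□-rule on 5: fresh world 2, 0R2]
10. ¬(s ∧ q), 2   [¬∧-rule on 9 (branches; this branch)]
11. ¬q, 2   [¬∧-rule on 10 (branches; this branch)]
Accessibility: 0R1, 0R2

Yes, satisfiable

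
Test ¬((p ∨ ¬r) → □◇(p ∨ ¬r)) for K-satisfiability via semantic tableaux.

1. ¬((p ∨ ¬r) → □◇(p ∨ ¬r)), w0
2. p ∨ ¬r, w0
3. ¬□◇(p ∨ ¬r), w0
4. ¬r, w0
5. ¬◇(p ∨ ¬r), w1
Accessibility: w0Rw1

Yes, satisfiable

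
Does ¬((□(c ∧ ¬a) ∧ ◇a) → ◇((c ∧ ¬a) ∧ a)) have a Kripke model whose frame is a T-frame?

1. ¬((□(c ∧ ¬a) ∧ ◇a) → ◇((c ∧ ¬a) ∧ a)), w0
2. □(c ∧ ¬a) ∧ ◇a, w0
3. ¬◇((c ∧ ¬a) ∧ a), w0
4. □(c ∧ ¬a), w0
5. ◇a, w0
6. ¬((c ∧ ¬a) ∧ a), w0
7. c ∧ ¬a, w0
8. c, w0
9. ¬a, w0
10. a, w1
11. ¬((c ∧ ¬a) ∧ a), w1
12. c ∧ ¬a, w1
13. c, w1
14. ¬a, w1
Accessibility: w0Rw0, w0Rw1, w1Rw1
Branch closes: a and ¬a both at w1.
(One branch shown.) All branches close.

Unsatisfiable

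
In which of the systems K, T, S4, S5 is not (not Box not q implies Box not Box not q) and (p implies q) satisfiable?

K, T, S4

S4-tableau for the formula:
1. not (not Box not q implies Box not Box not q) and (p implies q), w0
2. not (not Box not q implies Box not Box not q), w0
3. p implies q, w0
4. not Box not q, w0
5. not Box not Box not q, w0
6. q, w0
7. q, w1
8. Box not q, w2
9. not q, w2
Accessibility: w0Rw0, w0Rw1, w0Rw2, w1Rw1, w2Rw2
Complete open branch: satisfiable in S4, hence also in K, T (this S4-model is also a K-model and a T-model).
S5-tableau for the formula:
1. not (not Box not q implies Box not Box not q) and (p implies q), w0
2. not (not Box not q implies Box not Box not q), w0
3. p implies q, w0
4. not Box not q, w0
5. not Box not Box not q, w0
6. not p, w0
7. q, w1
8. Box not q, w2
9. not q, w0
10. not q, w1
Accessibility: w0Rw0, w0Rw1, w0Rw2, w1Rw0, w1Rw1, w1Rw2, w2Rw0, w2Rw1, w2Rw2
Branch closes: q and not q both at w1.
Every branch closes (one shown): unsatisfiable in S5.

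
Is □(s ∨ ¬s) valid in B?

Valid in B

Tableau for the negation ¬□(s ∨ ¬s):
1. ¬□(s ∨ ¬s), w0
2. ¬(s ∨ ¬s), w1
3. ¬s, w1
4. s, w1
Accessibility: w0Rw0, w0Rw1, w1Rw0, w1Rw1
Branch closes: s and ¬s both at w1.
All branches of the negation close; one closing branch shown above.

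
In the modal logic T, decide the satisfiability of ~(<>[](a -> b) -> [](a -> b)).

1. ~(<>[](a -> b) -> [](a -> b)), u
2. <>[](a -> b), u   [~->-rule on 1]
3. ~[](a -> b), u   [~->-rule on 1]
4. [](a -> b), v   [<>-rule on 2: fresh world v, uRv]
5. a -> b, v   [[]-rule on 4 via vRv]
6. b, v   [->-rule on 5 (branches; this branch)]
7. ~(a -> b), w   [~[]-rule on 3: fresh world w, uRw]
8. a, w   [~->-rule on 7]
9. ~b, w   [~->-rule on 7]
Accessibility: uRu, uRv, uRw, vRv, wRw

Yes, satisfiable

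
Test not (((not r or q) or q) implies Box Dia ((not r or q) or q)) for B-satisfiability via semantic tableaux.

Unsatisfiable

1. not (((not r or q) or q) implies Box Dia ((not r or q) or q)), 0
2. (not r or q) or q, 0
3. not Box Dia ((not r or q) or q), 0
4. not r or q, 0
5. not r, 0
6. not Dia ((not r or q) or q), 1
7. not ((not r or q) or q), 0
8. not (not r or q), 0
9. not q, 0
10. r, 0
Accessibility: 0R0, 0R1, 1R0, 1R1
Branch closes: r and not r both at 0.
All branches of the tableau close; one closing branch shown above.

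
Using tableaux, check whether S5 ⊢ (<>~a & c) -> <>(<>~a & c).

Valid in S5

Tableau for the negation ~((<>~a & c) -> <>(<>~a & c)):
1. ~((<>~a & c) -> <>(<>~a & c)), w0
2. <>~a & c, w0
3. ~<>(<>~a & c), w0
4. <>~a, w0
5. c, w0
6. ~(<>~a & c), w0
7. ~<>~a, w0
8. a, w0
9. ~a, w1
10. ~(<>~a & c), w1
11. a, w1
Accessibility: w0Rw0, w0Rw1, w1Rw0, w1Rw1
Branch closes: a and ~a both at w1.
Every branch of the negation's tableau closes; the branch above is one of them.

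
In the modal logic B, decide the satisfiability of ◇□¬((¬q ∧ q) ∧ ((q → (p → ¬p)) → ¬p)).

1. ◇□¬((¬q ∧ q) ∧ ((q → (p → ¬p)) → ¬p)), w0
2. □¬((¬q ∧ q) ∧ ((q → (p → ¬p)) → ¬p)), w1
3. ¬((¬q ∧ q) ∧ ((q → (p → ¬p)) → ¬p)), w0
4. ¬((¬q ∧ q) ∧ ((q → (p → ¬p)) → ¬p)), w1
5. ¬((q → (p → ¬p)) → ¬p), w0
6. q → (p → ¬p), w0
7. p, w0
8. ¬((q → (p → ¬p)) → ¬p), w1
9. q → (p → ¬p), w1
10. p, w1
11. ¬q, w0
12. ¬q, w1
Accessibility: w0Rw0, w0Rw1, w1Rw0, w1Rw1

Satisfiable (open branch found)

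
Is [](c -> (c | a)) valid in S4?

Tableau for the negation ~[](c -> (c | a)):
1. ~[](c -> (c | a)), 0
2. ~(c -> (c | a)), 1
3. c, 1
4. ~(c | a), 1
5. ~c, 1
6. ~a, 1
Accessibility: 0R0, 0R1, 1R1
Branch closes: c and ~c both at 1.
All branches of the negation close; one closing branch shown above.

Valid in S4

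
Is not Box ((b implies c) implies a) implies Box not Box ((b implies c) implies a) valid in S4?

Tableau for the negation not (not Box ((b implies c) implies a) implies Box not Box ((b implies c) implies a)):
1. not (not Box ((b implies c) implies a) implies Box not Box ((b implies c) implies a)), u
2. not Box ((b implies c) implies a), u
3. not Box not Box ((b implies c) implies a), u
4. not ((b implies c) implies a), v
5. b implies c, v
6. not a, v
7. c, v
8. Box ((b implies c) implies a), w
9. (b implies c) implies a, w
10. a, w
Accessibility: uRu, uRv, uRw, vRv, wRw
The negation has an open branch (countermodel exists).

Invalid (countermodel exists)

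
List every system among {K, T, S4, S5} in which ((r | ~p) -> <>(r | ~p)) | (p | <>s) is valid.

T, S4, S5

K-tableau for the negation ~(((r | ~p) -> <>(r | ~p)) | (p | <>s)):
1. ~(((r | ~p) -> <>(r | ~p)) | (p | <>s)), w0
2. ~((r | ~p) -> <>(r | ~p)), w0   [~|-rule on 1]
3. ~(p | <>s), w0   [~|-rule on 1]
4. r | ~p, w0   [~->-rule on 2]
5. ~<>(r | ~p), w0   [~->-rule on 2]
6. ~p, w0   [~|-rule on 3]
7. ~<>s, w0   [~|-rule on 3]
Complete open branch: countermodel on a K-frame, so not valid in K.
T-tableau for the negation ~(((r | ~p) -> <>(r | ~p)) | (p | <>s)):
1. ~(((r | ~p) -> <>(r | ~p)) | (p | <>s)), w0
2. ~((r | ~p) -> <>(r | ~p)), w0   [~|-rule on 1]
3. ~(p | <>s), w0   [~|-rule on 1]
4. r | ~p, w0   [~->-rule on 2]
5. ~<>(r | ~p), w0   [~->-rule on 2]
6. ~p, w0   [~|-rule on 3]
7. ~<>s, w0   [~|-rule on 3]
8. ~(r | ~p), w0   [~<>-rule on 5 via w0Rw0]
9. ~r, w0   [~|-rule on 8]
10. p, w0   [~|-rule on 8]
Accessibility: w0Rw0
Branch closes: p and ~p both at w0.
Every branch closes (one shown): valid in T, hence also in S4, S5 (every theorem of T is a theorem of S4 and S5).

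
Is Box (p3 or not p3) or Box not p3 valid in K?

Tableau for the negation not (Box (p3 or not p3) or Box not p3):
1. not (Box (p3 or not p3) or Box not p3), w0
2. not Box (p3 or not p3), w0
3. not Box not p3, w0
4. not (p3 or not p3), w1
5. not p3, w1
6. p3, w1
Accessibility: w0Rw1
Branch closes: p3 and not p3 both at w1.
All branches of the negation close; one closing branch shown above.

Yes, valid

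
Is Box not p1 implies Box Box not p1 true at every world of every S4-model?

Valid in S4

Tableau for the negation not (Box not p1 implies Box Box not p1):
1. not (Box not p1 implies Box Box not p1), 0
2. Box not p1, 0   [neg-implies-rule on 1]
3. not Box Box not p1, 0   [neg-implies-rule on 1]
4. not p1, 0   [Box-rule on 2 via 0R0]
5. not Box not p1, 1   [neg-Box-rule on 3: fresh world 1, 0R1]
6. not p1, 1   [Box-rule on 2 via 0R1]
7. p1, 2   [neg-Box-rule on 5: fresh world 2, 1R2]
8. not p1, 2   [Box-rule on 2 via 0R2]
Accessibility: 0R0, 0R1, 0R2, 1R1, 1R2, 2R2
Branch closes: p1 and not p1 both at 2.
All branches of the negation close; one closing branch shown above.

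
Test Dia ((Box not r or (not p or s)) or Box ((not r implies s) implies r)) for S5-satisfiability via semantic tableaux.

Satisfiable (open branch found)

1. Dia ((Box not r or (not p or s)) or Box ((not r implies s) implies r)), u
2. (Box not r or (not p or s)) or Box ((not r implies s) implies r), v   [Dia-rule on 1: fresh world v, uRv]
3. Box ((not r implies s) implies r), v   [or-rule on 2 (branches; this branch)]
4. (not r implies s) implies r, u   [Box-rule on 3 via vRu]
5. (not r implies s) implies r, v   [Box-rule on 3 via vRv]
6. r, u   [implies-rule on 4 (branches; this branch)]
7. r, v   [implies-rule on 5 (branches; this branch)]
Accessibility: uRu, uRv, vRu, vRv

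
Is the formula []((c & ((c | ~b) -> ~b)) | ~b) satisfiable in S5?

Yes, satisfiable

1. []((c & ((c | ~b) -> ~b)) | ~b), u
2. (c & ((c | ~b) -> ~b)) | ~b, u
3. ~b, u
Accessibility: uRu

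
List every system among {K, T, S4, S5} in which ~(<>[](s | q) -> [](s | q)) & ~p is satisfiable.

K, T, S4

S4-tableau for the formula:
1. ~(<>[](s | q) -> [](s | q)) & ~p, u
2. ~(<>[](s | q) -> [](s | q)), u
3. ~p, u
4. <>[](s | q), u
5. ~[](s | q), u
6. [](s | q), v
7. s | q, v
8. q, v
9. ~(s | q), w
10. ~s, w
11. ~q, w
Accessibility: uRu, uRv, uRw, vRv, wRw
Complete open branch: satisfiable in S4, hence also in K, T (this S4-model is also a K-model and a T-model).
S5-tableau for the formula:
1. ~(<>[](s | q) -> [](s | q)) & ~p, u
2. ~(<>[](s | q) -> [](s | q)), u
3. ~p, u
4. <>[](s | q), u
5. ~[](s | q), u
6. [](s | q), v
7. s | q, u
8. s | q, v
9. q, u
10. q, v
11. ~(s | q), w
12. ~s, w
13. ~q, w
14. s | q, w
15. q, w
Accessibility: uRu, uRv, uRw, vRu, vRv, vRw, wRu, wRv, wRw
Branch closes: q and ~q both at w.
Every branch closes (one shown): unsatisfiable in S5.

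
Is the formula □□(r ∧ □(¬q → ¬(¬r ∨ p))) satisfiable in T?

Satisfiable (open branch found)

1. □□(r ∧ □(¬q → ¬(¬r ∨ p))), w0
2. □(r ∧ □(¬q → ¬(¬r ∨ p))), w0
3. r ∧ □(¬q → ¬(¬r ∨ p)), w0
4. r, w0
5. □(¬q → ¬(¬r ∨ p)), w0
6. ¬q → ¬(¬r ∨ p), w0
7. ¬(¬r ∨ p), w0
8. ¬p, w0
Accessibility: w0Rw0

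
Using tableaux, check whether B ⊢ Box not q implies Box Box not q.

Tableau for the negation not (Box not q implies Box Box not q):
1. not (Box not q implies Box Box not q), 0
2. Box not q, 0   [neg-implies-rule on 1]
3. not Box Box not q, 0   [neg-implies-rule on 1]
4. not q, 0   [Box-rule on 2 via 0R0]
5. not Box not q, 1   [neg-Box-rule on 3: fresh world 1, 0R1]
6. not q, 1   [Box-rule on 2 via 0R1]
7. q, 2   [neg-Box-rule on 5: fresh world 2, 1R2]
Accessibility: 0R0, 0R1, 1R0, 1R1, 1R2, 2R1, 2R2
The negation has an open branch (countermodel exists).

Invalid (countermodel exists)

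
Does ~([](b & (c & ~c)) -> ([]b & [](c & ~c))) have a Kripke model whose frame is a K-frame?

1. ~([](b & (c & ~c)) -> ([]b & [](c & ~c))), 0
2. [](b & (c & ~c)), 0   [~->-rule on 1]
3. ~([]b & [](c & ~c)), 0   [~->-rule on 1]
4. ~[](c & ~c), 0   [~&-rule on 3 (branches; this branch)]
5. ~(c & ~c), 1   [~[]-rule on 4: fresh world 1, 0R1]
6. b & (c & ~c), 1   [[]-rule on 2 via 0R1]
7. b, 1   [&-rule on 6]
8. c & ~c, 1   [&-rule on 6]
9. c, 1   [&-rule on 8]
10. ~c, 1   [&-rule on 8]
Accessibility: 0R1
Branch closes: c and ~c both at 1.
Every branch closes; the branch above is one of them.

No, unsatisfiable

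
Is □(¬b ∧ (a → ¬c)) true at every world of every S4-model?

Not valid

Tableau for the negation ¬□(¬b ∧ (a → ¬c)):
1. ¬□(¬b ∧ (a → ¬c)), 0
2. ¬(¬b ∧ (a → ¬c)), 1
3. ¬(a → ¬c), 1
4. a, 1
5. c, 1
Accessibility: 0R0, 0R1, 1R1
The negation has an open branch (countermodel exists).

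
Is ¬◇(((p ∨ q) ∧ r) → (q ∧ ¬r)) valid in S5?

Tableau for the negation ◇(((p ∨ q) ∧ r) → (q ∧ ¬r)):
1. ◇(((p ∨ q) ∧ r) → (q ∧ ¬r)), u
2. ((p ∨ q) ∧ r) → (q ∧ ¬r), v
3. q ∧ ¬r, v
4. q, v
5. ¬r, v
Accessibility: uRu, uRv, vRu, vRv
The negation has an open branch (countermodel exists).

Not valid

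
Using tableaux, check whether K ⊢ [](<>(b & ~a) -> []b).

Tableau for the negation ~[](<>(b & ~a) -> []b):
1. ~[](<>(b & ~a) -> []b), w0
2. ~(<>(b & ~a) -> []b), w1
3. <>(b & ~a), w1
4. ~[]b, w1
5. b & ~a, w2
6. b, w2
7. ~a, w2
8. ~b, w3
Accessibility: w0Rw1, w1Rw2, w1Rw3
The negation has an open branch (countermodel exists).

No, not valid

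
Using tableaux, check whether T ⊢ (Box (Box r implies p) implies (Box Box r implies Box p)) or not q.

Yes, valid

Tableau for the negation not ((Box (Box r implies p) implies (Box Box r implies Box p)) or not q):
1. not ((Box (Box r implies p) implies (Box Box r implies Box p)) or not q), u
2. not (Box (Box r implies p) implies (Box Box r implies Box p)), u
3. q, u
4. Box (Box r implies p), u
5. not (Box Box r implies Box p), u
6. Box Box r, u
7. not Box p, u
8. Box r implies p, u
9. Box r, u
10. r, u
11. not Box r, u
12. not p, v
13. Box r implies p, v
14. Box r, v
15. r, v
16. not Box r, v
17. not r, w
18. Box r implies p, w
19. Box r, w
20. r, w
Accessibility: uRu, uRv, uRw, vRv, wRw
Branch closes: r and not r both at w.
All branches of the negation close; one closing branch shown above.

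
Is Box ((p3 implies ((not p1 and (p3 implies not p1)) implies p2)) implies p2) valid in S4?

No, not valid

Tableau for the negation not Box ((p3 implies ((not p1 and (p3 implies not p1)) implies p2)) implies p2):
1. not Box ((p3 implies ((not p1 and (p3 implies not p1)) implies p2)) implies p2), w0
2. not ((p3 implies ((not p1 and (p3 implies not p1)) implies p2)) implies p2), w1   [neg-Box-rule on 1: fresh world w1, w0Rw1]
3. p3 implies ((not p1 and (p3 implies not p1)) implies p2), w1   [neg-implies-rule on 2]
4. not p2, w1   [neg-implies-rule on 2]
5. (not p1 and (p3 implies not p1)) implies p2, w1   [implies-rule on 3 (branches; this branch)]
6. not (not p1 and (p3 implies not p1)), w1   [implies-rule on 5 (branches; this branch)]
7. not (p3 implies not p1), w1   [neg-and-rule on 6 (branches; this branch)]
8. p3, w1   [neg-implies-rule on 7]
9. p1, w1   [neg-implies-rule on 7]
Accessibility: w0Rw0, w0Rw1, w1Rw1
The negation has an open branch (countermodel exists).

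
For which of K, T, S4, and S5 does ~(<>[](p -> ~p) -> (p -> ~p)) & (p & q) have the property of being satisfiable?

S5-tableau for the formula:
1. ~(<>[](p -> ~p) -> (p -> ~p)) & (p & q), 0
2. ~(<>[](p -> ~p) -> (p -> ~p)), 0
3. p & q, 0
4. <>[](p -> ~p), 0
5. ~(p -> ~p), 0
6. p, 0
7. q, 0
8. [](p -> ~p), 1
9. p -> ~p, 0
10. p -> ~p, 1
11. ~p, 0
Accessibility: 0R0, 0R1, 1R0, 1R1
Branch closes: p and ~p both at 0.
Every branch closes (one shown): unsatisfiable in S5.
S4-tableau for the formula:
1. ~(<>[](p -> ~p) -> (p -> ~p)) & (p & q), 0
2. ~(<>[](p -> ~p) -> (p -> ~p)), 0
3. p & q, 0
4. <>[](p -> ~p), 0
5. ~(p -> ~p), 0
6. p, 0
7. q, 0
8. [](p -> ~p), 1
9. p -> ~p, 1
10. ~p, 1
Accessibility: 0R0, 0R1, 1R1
Complete open branch: satisfiable in S4, hence also in K, T (this S4-model is also a K-model and a T-model).

K, T, S4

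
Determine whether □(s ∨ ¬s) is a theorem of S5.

Tableau for the negation ¬□(s ∨ ¬s):
1. ¬□(s ∨ ¬s), 0
2. ¬(s ∨ ¬s), 1   [¬□-rule on 1: fresh world 1, 0R1]
3. ¬s, 1   [¬∨-rule on 2]
4. s, 1   [¬∨-rule on 2]
Accessibility: 0R0, 0R1, 1R0, 1R1
Branch closes: s and ¬s both at 1.
All branches of the negation close; one closing branch shown above.

Valid in S5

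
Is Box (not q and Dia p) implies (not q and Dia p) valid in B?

Valid

Tableau for the negation not (Box (not q and Dia p) implies (not q and Dia p)):
1. not (Box (not q and Dia p) implies (not q and Dia p)), u
2. Box (not q and Dia p), u
3. not (not q and Dia p), u
4. not q and Dia p, u
5. not q, u
6. Dia p, u
7. not Dia p, u
8. not p, u
9. p, v
10. not q and Dia p, v
11. not q, v
12. Dia p, v
13. not p, v
Accessibility: uRu, uRv, vRu, vRv
Branch closes: p and not p both at v.
Every branch of the negation's tableau closes; the branch above is one of them.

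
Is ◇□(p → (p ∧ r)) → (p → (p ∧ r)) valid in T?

Not valid

Tableau for the negation ¬(◇□(p → (p ∧ r)) → (p → (p ∧ r))):
1. ¬(◇□(p → (p ∧ r)) → (p → (p ∧ r))), u
2. ◇□(p → (p ∧ r)), u   [¬→-rule on 1]
3. ¬(p → (p ∧ r)), u   [¬→-rule on 1]
4. p, u   [¬→-rule on 3]
5. ¬(p ∧ r), u   [¬→-rule on 3]
6. ¬r, u   [¬∧-rule on 5 (branches; this branch)]
7. □(p → (p ∧ r)), v   [◇-rule on 2: fresh world v, uRv]
8. p → (p ∧ r), v   [□-rule on 7 via vRv]
9. p ∧ r, v   [→-rule on 8 (branches; this branch)]
10. p, v   [∧-rule on 9]
11. r, v   [∧-rule on 9]
Accessibility: uRu, uRv, vRv
The negation has an open branch (countermodel exists).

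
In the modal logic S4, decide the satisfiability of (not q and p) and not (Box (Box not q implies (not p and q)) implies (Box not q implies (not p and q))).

No, unsatisfiable

1. (not q and p) and not (Box (Box not q implies (not p and q)) implies (Box not q implies (not p and q))), 0
2. not q and p, 0
3. not (Box (Box not q implies (not p and q)) implies (Box not q implies (not p and q))), 0
4. not q, 0
5. p, 0
6. Box (Box not q implies (not p and q)), 0
7. not (Box not q implies (not p and q)), 0
8. Box not q, 0
9. not (not p and q), 0
10. Box not q implies (not p and q), 0
11. not Box not q, 0
12. q, 1
13. Box not q implies (not p and q), 1
14. not q, 1
Accessibility: 0R0, 0R1, 1R1
Branch closes: q and not q both at 1.
All branches of the tableau close; one closing branch shown above.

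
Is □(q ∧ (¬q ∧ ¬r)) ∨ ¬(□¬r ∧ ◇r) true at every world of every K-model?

Tableau for the negation ¬(□(q ∧ (¬q ∧ ¬r)) ∨ ¬(□¬r ∧ ◇r)):
1. ¬(□(q ∧ (¬q ∧ ¬r)) ∨ ¬(□¬r ∧ ◇r)), w0
2. ¬□(q ∧ (¬q ∧ ¬r)), w0
3. □¬r ∧ ◇r, w0
4. □¬r, w0
5. ◇r, w0
6. ¬(q ∧ (¬q ∧ ¬r)), w1
7. ¬r, w1
8. ¬(¬q ∧ ¬r), w1
9. q, w1
10. r, w2
11. ¬r, w2
Accessibility: w0Rw1, w0Rw2
Branch closes: r and ¬r both at w2.
Every branch of the negation's tableau closes; the branch above is one of them.

Yes, valid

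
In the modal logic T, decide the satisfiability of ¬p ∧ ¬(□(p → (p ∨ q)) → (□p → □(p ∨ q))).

No, unsatisfiable

1. ¬p ∧ ¬(□(p → (p ∨ q)) → (□p → □(p ∨ q))), u
2. ¬p, u   [∧-rule on 1]
3. ¬(□(p → (p ∨ q)) → (□p → □(p ∨ q))), u   [∧-rule on 1]
4. □(p → (p ∨ q)), u   [¬→-rule on 3]
5. ¬(□p → □(p ∨ q)), u   [¬→-rule on 3]
6. □p, u   [¬→-rule on 5]
7. ¬□(p ∨ q), u   [¬→-rule on 5]
8. p → (p ∨ q), u   [□-rule on 4 via uRu]
9. p, u   [□-rule on 6 via uRu]
Accessibility: uRu
Branch closes: p and ¬p both at u.
Every branch closes; the branch above is one of them.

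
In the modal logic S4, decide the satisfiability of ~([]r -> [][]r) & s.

Unsatisfiable

1. ~([]r -> [][]r) & s, u
2. ~([]r -> [][]r), u   [&-rule on 1]
3. s, u   [&-rule on 1]
4. []r, u   [~->-rule on 2]
5. ~[][]r, u   [~->-rule on 2]
6. r, u   [[]-rule on 4 via uRu]
7. ~[]r, v   [~[]-rule on 5: fresh world v, uRv]
8. r, v   [[]-rule on 4 via uRv]
9. ~r, w   [~[]-rule on 7: fresh world w, vRw]
10. r, w   [[]-rule on 4 via uRw]
Accessibility: uRu, uRv, uRw, vRv, vRw, wRw
Branch closes: r and ~r both at w.
Every branch closes; the branch above is one of them.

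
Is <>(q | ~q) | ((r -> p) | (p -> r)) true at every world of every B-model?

Valid in B

Tableau for the negation ~(<>(q | ~q) | ((r -> p) | (p -> r))):
1. ~(<>(q | ~q) | ((r -> p) | (p -> r))), w0
2. ~<>(q | ~q), w0
3. ~((r -> p) | (p -> r)), w0
4. ~(r -> p), w0
5. ~(p -> r), w0
6. r, w0
7. ~p, w0
8. p, w0
9. ~r, w0
Accessibility: w0Rw0
Branch closes: p and ~p both at w0.
All branches of the negation close; one closing branch shown above.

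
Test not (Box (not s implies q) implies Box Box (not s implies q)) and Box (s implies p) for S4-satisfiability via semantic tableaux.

1. not (Box (not s implies q) implies Box Box (not s implies q)) and Box (s implies p), u
2. not (Box (not s implies q) implies Box Box (not s implies q)), u
3. Box (s implies p), u
4. Box (not s implies q), u
5. not Box Box (not s implies q), u
6. s implies p, u
7. not s implies q, u
8. p, u
9. q, u
10. not Box (not s implies q), v
11. s implies p, v
12. not s implies q, v
13. p, v
14. q, v
15. not (not s implies q), w
16. not s, w
17. not q, w
18. s implies p, w
19. not s implies q, w
20. p, w
21. q, w
Accessibility: uRu, uRv, uRw, vRv, vRw, wRw
Branch closes: q and not q both at w.
All branches of the tableau close; one closing branch shown above.

Unsatisfiable (every branch closes)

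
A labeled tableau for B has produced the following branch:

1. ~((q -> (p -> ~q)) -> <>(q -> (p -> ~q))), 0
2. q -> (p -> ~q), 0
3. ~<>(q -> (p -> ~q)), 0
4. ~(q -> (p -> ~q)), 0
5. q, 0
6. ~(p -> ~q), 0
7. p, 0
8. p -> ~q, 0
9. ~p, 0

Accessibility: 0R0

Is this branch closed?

Yes, closed

Both p and ~p appear at 0.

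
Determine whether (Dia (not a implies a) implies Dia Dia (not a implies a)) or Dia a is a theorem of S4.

Tableau for the negation not ((Dia (not a implies a) implies Dia Dia (not a implies a)) or Dia a):
1. not ((Dia (not a implies a) implies Dia Dia (not a implies a)) or Dia a), w0
2. not (Dia (not a implies a) implies Dia Dia (not a implies a)), w0
3. not Dia a, w0
4. Dia (not a implies a), w0
5. not Dia Dia (not a implies a), w0
6. not a, w0
7. not Dia (not a implies a), w0
8. not (not a implies a), w0
9. not a implies a, w1
10. not a, w1
11. not Dia (not a implies a), w1
12. not (not a implies a), w1
13. a, w1
Accessibility: w0Rw0, w0Rw1, w1Rw1
Branch closes: a and not a both at w1.
All branches of the negation close; one closing branch shown above.

Valid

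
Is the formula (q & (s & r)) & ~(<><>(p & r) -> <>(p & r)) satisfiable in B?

1. (q & (s & r)) & ~(<><>(p & r) -> <>(p & r)), w0
2. q & (s & r), w0   [&-rule on 1]
3. ~(<><>(p & r) -> <>(p & r)), w0   [&-rule on 1]
4. q, w0   [&-rule on 2]
5. s & r, w0   [&-rule on 2]
6. <><>(p & r), w0   [~->-rule on 3]
7. ~<>(p & r), w0   [~->-rule on 3]
8. s, w0   [&-rule on 5]
9. r, w0   [&-rule on 5]
10. ~(p & r), w0   [~<>-rule on 7 via w0Rw0]
11. ~p, w0   [~&-rule on 10 (branches; this branch)]
12. <>(p & r), w1   [<>-rule on 6: fresh world w1, w0Rw1]
13. ~(p & r), w1   [~<>-rule on 7 via w0Rw1]
14. ~r, w1   [~&-rule on 13 (branches; this branch)]
15. p & r, w2   [<>-rule on 12: fresh world w2, w1Rw2]
16. p, w2   [&-rule on 15]
17. r, w2   [&-rule on 15]
Accessibility: w0Rw0, w0Rw1, w1Rw0, w1Rw1, w1Rw2, w2Rw1, w2Rw2

Satisfiable (open branch found)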